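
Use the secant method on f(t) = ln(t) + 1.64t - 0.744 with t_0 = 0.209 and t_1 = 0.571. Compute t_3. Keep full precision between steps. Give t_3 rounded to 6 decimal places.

0.683352

f(t_0) = -1.966661, f(t_1) = -0.367926
t_2 = 0.571000 - (-0.367926)·(0.571000 - 0.209000)/(-0.367926 - (-1.966661)) = 0.654309; f(t_2) = -0.095108
t_3 = 0.654309 - (-0.095108)·(0.654309 - 0.571000)/(-0.095108 - (-0.367926)) = 0.683352; f(t_3) = -0.004048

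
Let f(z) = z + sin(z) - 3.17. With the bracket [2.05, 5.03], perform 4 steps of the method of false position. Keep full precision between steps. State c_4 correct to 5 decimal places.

False-position update: c = (a·f(b) − b·f(a))/(f(b) − f(a)); replace the endpoint whose sign matches f(c).
f(2.050000) = -0.232638, f(5.030000) = 0.910016
step 1: c = 2.656711, f(c) = -0.047185 < 0 → new bracket [2.656711, 5.030000]
step 2: c = 2.773702, f(c) = -0.036650 < 0 → new bracket [2.773702, 5.030000]
step 3: c = 2.861054, f(c) = -0.032073 < 0 → new bracket [2.861054, 5.030000]
step 4: c = 2.934895, f(c) = -0.029876 < 0 → new bracket [2.934895, 5.030000]

2.93489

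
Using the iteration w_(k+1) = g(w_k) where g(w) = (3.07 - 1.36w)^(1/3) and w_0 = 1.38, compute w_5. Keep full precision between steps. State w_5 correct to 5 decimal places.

1.14601

w_1 = g(1.380000) = 1.060648
w_2 = g(1.060648) = 1.176275
w_3 = g(1.176275) = 1.137100
w_4 = g(1.137100) = 1.150672
w_5 = g(1.150672) = 1.146006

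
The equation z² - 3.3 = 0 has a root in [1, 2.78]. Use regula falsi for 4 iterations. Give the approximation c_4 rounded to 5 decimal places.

False-position update: c = (a·f(b) − b·f(a))/(f(b) − f(a)); replace the endpoint whose sign matches f(c).
f(1.000000) = -2.300000, f(2.780000) = 4.428400
step 1: c = 1.608466, f(c) = -0.712838 < 0 → new bracket [1.608466, 2.780000]
step 2: c = 1.770900, f(c) = -0.163913 < 0 → new bracket [1.770900, 2.780000]
step 3: c = 1.806918, f(c) = -0.035048 < 0 → new bracket [1.806918, 2.780000]
step 4: c = 1.814559, f(c) = -0.007377 < 0 → new bracket [1.814559, 2.780000]

1.81456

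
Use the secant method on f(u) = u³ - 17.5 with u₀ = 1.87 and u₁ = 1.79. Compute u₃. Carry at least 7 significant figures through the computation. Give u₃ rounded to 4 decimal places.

2.4712

f(u_0) = -10.960797, f(u_1) = -11.764661
u_2 = 1.790000 - (-11.764661)·(1.790000 - 1.870000)/(-11.764661 - (-10.960797)) = 2.960811; f(u_2) = 8.455661
u_3 = 2.960811 - (8.455661)·(2.960811 - 1.790000)/(8.455661 - (-11.764661)) = 2.471206; f(u_3) = -2.408701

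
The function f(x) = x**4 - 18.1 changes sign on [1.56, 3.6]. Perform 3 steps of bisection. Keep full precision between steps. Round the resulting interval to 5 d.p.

[1.81500, 2.07000]

f(1.560000) = -12.177591, f(3.600000) = 149.861600 (opposite signs)
step 1: m = 2.580000, f(m) = 26.207661 > 0 → root in [1.560000, 2.580000]
step 2: m = 2.070000, f(m) = 0.260368 > 0 → root in [1.560000, 2.070000]
step 3: m = 1.815000, f(m) = -7.248082 < 0 → root in [1.815000, 2.070000]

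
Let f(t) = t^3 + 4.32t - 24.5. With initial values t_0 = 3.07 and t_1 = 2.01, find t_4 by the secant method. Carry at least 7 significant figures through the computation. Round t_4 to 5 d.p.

2.41385

f(t_0) = 17.696843, f(t_1) = -7.696199
t_2 = 2.010000 - (-7.696199)·(2.010000 - 3.070000)/(-7.696199 - (17.696843)) = 2.331268; f(t_2) = -1.758923
t_3 = 2.331268 - (-1.758923)·(2.331268 - 2.010000)/(-1.758923 - (-7.696199)) = 2.426444; f(t_3) = 0.268241
t_4 = 2.426444 - (0.268241)·(2.426444 - 2.331268)/(0.268241 - (-1.758923)) = 2.413850; f(t_4) = -0.007459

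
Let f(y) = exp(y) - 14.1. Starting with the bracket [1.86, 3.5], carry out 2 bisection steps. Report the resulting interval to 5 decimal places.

f(1.860000) = -7.676263, f(3.500000) = 19.015452 (opposite signs)
step 1: m = 2.680000, f(m) = 0.485093 > 0 → root in [1.860000, 2.680000]
step 2: m = 2.270000, f(m) = -4.420599 < 0 → root in [2.270000, 2.680000]

[2.27000, 2.68000]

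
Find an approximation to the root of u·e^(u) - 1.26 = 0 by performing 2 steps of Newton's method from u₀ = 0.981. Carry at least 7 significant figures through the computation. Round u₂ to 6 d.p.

f'(u) = (u + 1)·e^(u)
u_0 = 0.981000: f = 1.356447, f' = 5.283569 → u_1 = 0.981000 - (1.356447)/(5.283569) = 0.724271
u_1 = 0.724271: f = 0.234334, f' = 3.557560 → u_2 = 0.724271 - (0.234334)/(3.557560) = 0.658401

0.658401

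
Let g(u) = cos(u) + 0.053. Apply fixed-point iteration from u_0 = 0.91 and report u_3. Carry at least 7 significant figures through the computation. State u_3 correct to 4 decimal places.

u_1 = g(0.910000) = 0.666746
u_2 = g(0.666746) = 0.838838
u_3 = g(0.838838) = 0.721327

0.7213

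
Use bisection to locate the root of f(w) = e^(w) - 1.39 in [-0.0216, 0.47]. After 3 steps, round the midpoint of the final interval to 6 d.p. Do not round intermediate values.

0.316375

f(-0.021600) = -0.411368, f(0.470000) = 0.209994 (opposite signs)
step 1: m = 0.224200, f(m) = -0.138679 < 0 → root in [0.224200, 0.470000]
step 2: m = 0.347100, f(m) = 0.024958 > 0 → root in [0.224200, 0.347100]
step 3: m = 0.285650, f(m) = -0.059373 < 0 → root in [0.285650, 0.347100]
Midpoint of [0.285650, 0.347100] = 0.316375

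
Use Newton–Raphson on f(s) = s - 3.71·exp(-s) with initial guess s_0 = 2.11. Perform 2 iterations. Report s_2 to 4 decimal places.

Newton update: s ← s − f(s)/f'(s).
f'(s) = 1 + 3.71·exp(-s)
s_0 = 2.110000: f = 1.660207, f' = 1.449793 → s_1 = 2.110000 - (1.660207)/(1.449793) = 0.964866
s_1 = 0.964866: f = -0.448771, f' = 2.413637 → s_2 = 0.964866 - (-0.448771)/(2.413637) = 1.150797

1.1508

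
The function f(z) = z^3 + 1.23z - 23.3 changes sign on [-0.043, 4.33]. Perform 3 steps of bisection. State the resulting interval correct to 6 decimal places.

f(-0.043000) = -23.352970, f(4.330000) = 63.208637 (opposite signs)
step 1: m = 2.143500, f(m) = -10.814987 < 0 → root in [2.143500, 4.330000]
step 2: m = 3.236750, f(m) = 14.591178 > 0 → root in [2.143500, 3.236750]
step 3: m = 2.690125, f(m) = -0.523324 < 0 → root in [2.690125, 3.236750]

[2.690125, 3.236750]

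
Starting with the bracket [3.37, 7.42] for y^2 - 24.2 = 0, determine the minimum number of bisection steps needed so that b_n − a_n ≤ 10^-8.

29

Initial width b − a = 7.42 − 3.37 = 4.050000.
After n steps the width is (b−a)/2^n; need (b−a)/2^n ≤ 10^-8.
So n ≥ log₂(4.050000/10^-8) = log₂(405000000.0000) ≈ 28.5933.
Hence n = 29.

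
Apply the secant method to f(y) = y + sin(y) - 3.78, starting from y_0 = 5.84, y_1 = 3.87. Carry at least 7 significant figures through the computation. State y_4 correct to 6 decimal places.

f(y_0) = 1.631181, f(y_1) = -0.575682
y_2 = 3.870000 - (-0.575682)·(3.870000 - 5.840000)/(-0.575682 - (1.631181)) = 4.383894; f(y_2) = -0.342635
y_3 = 4.383894 - (-0.342635)·(4.383894 - 3.870000)/(-0.342635 - (-0.575682)) = 5.139441; f(y_3) = 0.449251
y_4 = 5.139441 - (0.449251)·(5.139441 - 4.383894)/(0.449251 - (-0.342635)) = 4.710806; f(y_4) = -0.069193

4.710806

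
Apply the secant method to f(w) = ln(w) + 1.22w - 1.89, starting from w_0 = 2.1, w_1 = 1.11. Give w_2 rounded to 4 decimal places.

Secant update: w_(k+1) = w_k − f(w_k)·(w_k − w_(k-1))/(f(w_k) − f(w_(k-1))).
f(w_0) = 1.413937, f(w_1) = -0.431440
w_2 = 1.110000 - (-0.431440)·(1.110000 - 2.100000)/(-0.431440 - (1.413937)) = 1.341457; f(w_2) = 0.040334

1.3415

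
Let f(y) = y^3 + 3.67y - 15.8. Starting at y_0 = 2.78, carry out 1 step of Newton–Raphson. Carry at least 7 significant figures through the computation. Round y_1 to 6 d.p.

2.188399

f'(y) = 3y^2 + 3.67
y_0 = 2.780000: f = 15.887552, f' = 26.855200 → y_1 = 2.780000 - (15.887552)/(26.855200) = 2.188399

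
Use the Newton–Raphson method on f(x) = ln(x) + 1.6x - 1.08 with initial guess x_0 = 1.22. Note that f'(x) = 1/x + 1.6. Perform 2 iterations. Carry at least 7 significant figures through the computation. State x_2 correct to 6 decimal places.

x_0 = 1.220000: f = 1.070851, f' = 2.419672 → x_1 = 1.220000 - (1.070851)/(2.419672) = 0.777440
x_1 = 0.777440: f = -0.087846, f' = 2.886273 → x_2 = 0.777440 - (-0.087846)/(2.886273) = 0.807875

0.807875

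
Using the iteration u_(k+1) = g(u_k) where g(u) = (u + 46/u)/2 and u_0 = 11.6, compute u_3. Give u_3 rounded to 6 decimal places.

6.782632

u_1 = g(11.600000) = 7.782759
u_2 = g(7.782759) = 6.846630
u_3 = g(6.846630) = 6.782632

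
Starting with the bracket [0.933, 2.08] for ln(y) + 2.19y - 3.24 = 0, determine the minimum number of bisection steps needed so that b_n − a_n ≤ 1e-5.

17

Initial width b − a = 2.08 − 0.933 = 1.147000.
After n steps the width is (b−a)/2^n; need (b−a)/2^n ≤ 1e-5.
So n ≥ log₂(1.147000/1e-5) = log₂(114700.0000) ≈ 16.8075.
Hence n = 17.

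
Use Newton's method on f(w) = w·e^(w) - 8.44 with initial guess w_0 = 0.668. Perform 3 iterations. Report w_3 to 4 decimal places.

1.8291

f'(w) = (w + 1)·e^(w)
w_0 = 0.668000: f = -7.137178, f' = 3.253155 → w_1 = 0.668000 - (-7.137178)/(3.253155) = 2.861925
w_1 = 2.861925: f = 41.629863, f' = 67.565034 → w_2 = 2.861925 - (41.629863)/(67.565034) = 2.245780
w_2 = 2.245780: f = 12.777633, f' = 30.665413 → w_3 = 2.245780 - (12.777633)/(30.665413) = 1.829101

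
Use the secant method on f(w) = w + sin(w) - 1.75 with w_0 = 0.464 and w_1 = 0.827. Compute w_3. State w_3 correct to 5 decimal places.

Secant update: w_(k+1) = w_k − f(w_k)·(w_k − w_(k-1))/(f(w_k) − f(w_(k-1))).
f(w_0) = -0.838471, f(w_1) = -0.187097
w_2 = 0.827000 - (-0.187097)·(0.827000 - 0.464000)/(-0.187097 - (-0.838471)) = 0.931266; f(w_2) = -0.016358
w_3 = 0.931266 - (-0.016358)·(0.931266 - 0.827000)/(-0.016358 - (-0.187097)) = 0.941255; f(w_3) = -0.000447

0.94126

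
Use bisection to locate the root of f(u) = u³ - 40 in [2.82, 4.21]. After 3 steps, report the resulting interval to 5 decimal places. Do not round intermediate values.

f(2.820000) = -17.574232, f(4.210000) = 34.618461 (opposite signs)
step 1: m = 3.515000, f(m) = 3.428616 > 0 → root in [2.820000, 3.515000]
step 2: m = 3.167500, f(m) = -8.220294 < 0 → root in [3.167500, 3.515000]
step 3: m = 3.341250, f(m) = -2.698447 < 0 → root in [3.341250, 3.515000]

[3.34125, 3.51500]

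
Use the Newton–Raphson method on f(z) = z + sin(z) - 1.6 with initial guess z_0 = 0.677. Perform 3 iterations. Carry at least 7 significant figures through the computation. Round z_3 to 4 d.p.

0.8492

f'(z) = 1 + cos(z)
z_0 = 0.677000: f = -0.296543, f' = 1.779456 → z_1 = 0.677000 - (-0.296543)/(1.779456) = 0.843648
z_1 = 0.843648: f = -0.009279, f' = 1.664742 → z_2 = 0.843648 - (-0.009279)/(1.664742) = 0.849222
z_2 = 0.849222: f = -0.000012, f' = 1.660568 → z_3 = 0.849222 - (-0.000012)/(1.660568) = 0.849229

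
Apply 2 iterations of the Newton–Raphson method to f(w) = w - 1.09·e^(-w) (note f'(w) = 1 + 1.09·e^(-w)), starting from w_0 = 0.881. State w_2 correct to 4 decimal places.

Newton update: w ← w − f(w)/f'(w).
w_0 = 0.881000: f = 0.429339, f' = 1.451661 → w_1 = 0.881000 - (0.429339)/(1.451661) = 0.585243
w_1 = 0.585243: f = -0.021854, f' = 1.607098 → w_2 = 0.585243 - (-0.021854)/(1.607098) = 0.598842

0.5988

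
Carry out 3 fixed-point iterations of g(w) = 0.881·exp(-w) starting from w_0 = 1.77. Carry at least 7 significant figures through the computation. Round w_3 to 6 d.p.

w_1 = g(1.770000) = 0.150063
w_2 = g(0.150063) = 0.758236
w_3 = g(0.758236) = 0.412742

0.412742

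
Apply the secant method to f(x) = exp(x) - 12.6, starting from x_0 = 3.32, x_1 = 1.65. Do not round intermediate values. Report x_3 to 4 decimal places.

Secant update: x_(k+1) = x_k − f(x_k)·(x_k − x_(k-1))/(f(x_k) − f(x_(k-1))).
f(x_0) = 15.060351, f(x_1) = -7.393020
x_2 = 1.650000 - (-7.393020)·(1.650000 - 3.320000)/(-7.393020 - (15.060351)) = 2.199866; f(x_2) = -3.576196
x_3 = 2.199866 - (-3.576196)·(2.199866 - 1.650000)/(-3.576196 - (-7.393020)) = 2.715066; f(x_3) = 2.505610

2.7151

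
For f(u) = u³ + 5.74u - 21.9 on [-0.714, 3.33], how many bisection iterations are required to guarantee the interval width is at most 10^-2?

9

Initial width b − a = 3.33 − -0.714 = 4.044000.
After n steps the width is (b−a)/2^n; need (b−a)/2^n ≤ 10^-2.
So n ≥ log₂(4.044000/10^-2) = log₂(404.4000) ≈ 8.6596.
Hence n = 9.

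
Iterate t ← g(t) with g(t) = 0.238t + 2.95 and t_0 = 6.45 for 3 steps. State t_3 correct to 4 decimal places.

t_1 = g(6.450000) = 4.485100
t_2 = g(4.485100) = 4.017454
t_3 = g(4.017454) = 3.906154

3.9062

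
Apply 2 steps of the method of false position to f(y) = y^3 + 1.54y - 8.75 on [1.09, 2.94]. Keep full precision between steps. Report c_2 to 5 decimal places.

1.67587

False-position update: c = (a·f(b) − b·f(a))/(f(b) − f(a)); replace the endpoint whose sign matches f(c).
f(1.090000) = -5.776371, f(2.940000) = 21.189784
step 1: c = 1.486285, f(c) = -3.177852 < 0 → new bracket [1.486285, 2.940000]
step 2: c = 1.675868, f(c) = -1.462430 < 0 → new bracket [1.675868, 2.940000]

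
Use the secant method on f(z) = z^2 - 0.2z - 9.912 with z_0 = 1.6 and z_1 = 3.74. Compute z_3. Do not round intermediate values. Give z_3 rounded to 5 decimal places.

3.23830

f(z_0) = -7.672000, f(z_1) = 3.327600
z_2 = 3.740000 - (3.327600)·(3.740000 - 1.600000)/(3.327600 - (-7.672000)) = 3.092607; f(z_2) = -0.966303
z_3 = 3.092607 - (-0.966303)·(3.092607 - 3.740000)/(-0.966303 - (3.327600)) = 3.238297; f(z_3) = -0.073093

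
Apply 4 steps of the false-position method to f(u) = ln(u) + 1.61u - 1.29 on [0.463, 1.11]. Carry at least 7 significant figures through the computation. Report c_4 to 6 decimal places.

False-position update: c = (a·f(b) − b·f(a))/(f(b) − f(a)); replace the endpoint whose sign matches f(c).
f(0.463000) = -1.314598, f(1.110000) = 0.601460
step 1: c = 0.906904, f(c) = 0.072396 > 0 → new bracket [0.463000, 0.906904]
step 2: c = 0.883734, f(c) = 0.009211 > 0 → new bracket [0.463000, 0.883734]
step 3: c = 0.880806, f(c) = 0.001180 > 0 → new bracket [0.463000, 0.880806]
step 4: c = 0.880431, f(c) = 0.000151 > 0 → new bracket [0.463000, 0.880431]

0.880431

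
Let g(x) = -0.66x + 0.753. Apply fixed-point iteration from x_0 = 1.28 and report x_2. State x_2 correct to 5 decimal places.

x_1 = g(1.280000) = -0.091800
x_2 = g(-0.091800) = 0.813588

0.81359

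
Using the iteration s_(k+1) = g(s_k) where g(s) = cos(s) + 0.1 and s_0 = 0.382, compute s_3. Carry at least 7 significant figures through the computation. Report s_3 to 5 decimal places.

s_1 = g(0.382000) = 1.027921
s_2 = g(1.027921) = 0.616600
s_3 = g(0.616600) = 0.915849

0.91585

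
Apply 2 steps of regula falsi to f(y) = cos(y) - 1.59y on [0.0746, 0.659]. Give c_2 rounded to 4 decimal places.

0.5393

False-position update: c = (a·f(b) − b·f(a))/(f(b) − f(a)); replace the endpoint whose sign matches f(c).
f(0.074600) = 0.878605, f(0.659000) = -0.257205
step 1: c = 0.526662, f(c) = 0.027097 > 0 → new bracket [0.526662, 0.659000]
step 2: c = 0.539275, f(c) = 0.000633 > 0 → new bracket [0.539275, 0.659000]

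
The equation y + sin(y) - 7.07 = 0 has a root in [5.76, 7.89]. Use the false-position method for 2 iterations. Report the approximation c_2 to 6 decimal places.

False-position update: c = (a·f(b) − b·f(a))/(f(b) − f(a)); replace the endpoint whose sign matches f(c).
f(5.760000) = -1.809642, f(7.890000) = 1.819351
step 1: c = 6.822151, f(c) = 0.265399 > 0 → new bracket [5.760000, 6.822151]
step 2: c = 6.686301, f(c) = 0.008587 > 0 → new bracket [5.760000, 6.686301]

6.686301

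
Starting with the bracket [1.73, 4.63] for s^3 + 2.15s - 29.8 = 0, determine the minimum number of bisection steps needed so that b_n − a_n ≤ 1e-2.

Initial width b − a = 4.63 − 1.73 = 2.900000.
After n steps the width is (b−a)/2^n; need (b−a)/2^n ≤ 1e-2.
So n ≥ log₂(2.900000/1e-2) = log₂(290.0000) ≈ 8.1799.
Hence n = 9.

9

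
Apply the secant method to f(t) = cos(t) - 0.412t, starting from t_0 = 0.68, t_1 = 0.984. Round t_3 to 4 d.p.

1.1000

f(t_0) = 0.497413, f(t_1) = 0.148288
t_2 = 0.984000 - (0.148288)·(0.984000 - 0.680000)/(0.148288 - (0.497413)) = 1.113122; f(t_2) = -0.016743
t_3 = 1.113122 - (-0.016743)·(1.113122 - 0.984000)/(-0.016743 - (0.148288)) = 1.100022; f(t_3) = 0.000368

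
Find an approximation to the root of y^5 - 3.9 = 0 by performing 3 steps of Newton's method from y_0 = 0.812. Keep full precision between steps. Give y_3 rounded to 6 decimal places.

f'(y) = 5y^4
y_0 = 0.812000: f = -3.546996, f' = 2.173673 → y_1 = 0.812000 - (-3.546996)/(2.173673) = 2.443798
y_1 = 2.443798: f = 83.261954, f' = 178.332940 → y_2 = 2.443798 - (83.261954)/(178.332940) = 1.976908
y_2 = 1.976908: f = 26.294809, f' = 76.368777 → y_3 = 1.976908 - (26.294809)/(76.368777) = 1.632594

1.632594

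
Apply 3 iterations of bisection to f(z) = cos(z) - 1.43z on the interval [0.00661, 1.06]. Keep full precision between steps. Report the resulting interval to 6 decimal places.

[0.533305, 0.664979]

f(0.006610) = 0.990526, f(1.060000) = -1.026928 (opposite signs)
step 1: m = 0.533305, f(m) = 0.098505 > 0 → root in [0.533305, 1.060000]
step 2: m = 0.796652, f(m) = -0.440109 < 0 → root in [0.533305, 0.796652]
step 3: m = 0.664979, f(m) = -0.163990 < 0 → root in [0.533305, 0.664979]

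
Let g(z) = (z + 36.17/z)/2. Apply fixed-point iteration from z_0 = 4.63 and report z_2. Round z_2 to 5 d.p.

6.01759

z_1 = g(4.630000) = 6.221048
z_2 = g(6.221048) = 6.017590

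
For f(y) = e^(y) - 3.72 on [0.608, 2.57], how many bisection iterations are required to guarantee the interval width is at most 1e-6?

Initial width b − a = 2.57 − 0.608 = 1.962000.
After n steps the width is (b−a)/2^n; need (b−a)/2^n ≤ 1e-6.
So n ≥ log₂(1.962000/1e-6) = log₂(1962000.0000) ≈ 20.9039.
Hence n = 21.

21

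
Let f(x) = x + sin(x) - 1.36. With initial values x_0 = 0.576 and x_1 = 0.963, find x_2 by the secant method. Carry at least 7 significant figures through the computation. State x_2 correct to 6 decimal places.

0.715648

f(x_0) = -0.239326, f(x_1) = 0.423908
x_2 = 0.963000 - (0.423908)·(0.963000 - 0.576000)/(0.423908 - (-0.239326)) = 0.715648; f(x_2) = 0.011754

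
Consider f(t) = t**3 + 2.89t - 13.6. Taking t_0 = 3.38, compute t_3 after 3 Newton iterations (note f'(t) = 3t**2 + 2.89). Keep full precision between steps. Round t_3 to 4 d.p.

t_0 = 3.380000: f = 34.782672, f' = 37.163200 → t_1 = 3.380000 - (34.782672)/(37.163200) = 2.444056
t_1 = 2.444056: f = 8.062671, f' = 20.810230 → t_2 = 2.444056 - (8.062671)/(20.810230) = 2.056618
t_2 = 2.056618: f = 1.042460, f' = 15.579035 → t_3 = 2.056618 - (1.042460)/(15.579035) = 1.989704

1.9897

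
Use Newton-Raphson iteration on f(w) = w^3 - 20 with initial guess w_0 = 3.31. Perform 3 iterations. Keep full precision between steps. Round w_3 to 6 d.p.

Newton update: w ← w − f(w)/f'(w).
f'(w) = 3w^2
w_0 = 3.310000: f = 16.264691, f' = 32.868300 → w_1 = 3.310000 - (16.264691)/(32.868300) = 2.815156
w_1 = 2.815156: f = 2.310395, f' = 23.775305 → w_2 = 2.815156 - (2.310395)/(23.775305) = 2.717979
w_2 = 2.717979: f = 0.078835, f' = 22.162237 → w_3 = 2.717979 - (0.078835)/(22.162237) = 2.714422

2.714422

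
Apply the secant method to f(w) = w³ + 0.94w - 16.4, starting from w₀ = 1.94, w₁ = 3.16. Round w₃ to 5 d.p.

f(w_0) = -7.275016, f(w_1) = 18.124896
w_2 = 3.160000 - (18.124896)·(3.160000 - 1.940000)/(18.124896 - (-7.275016)) = 2.289431; f(w_2) = -2.247893
w_3 = 2.289431 - (-2.247893)·(2.289431 - 3.160000)/(-2.247893 - (18.124896)) = 2.385488; f(w_3) = -0.582896

2.38549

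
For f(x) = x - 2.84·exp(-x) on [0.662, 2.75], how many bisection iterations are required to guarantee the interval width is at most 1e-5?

18

Initial width b − a = 2.75 − 0.662 = 2.088000.
After n steps the width is (b−a)/2^n; need (b−a)/2^n ≤ 1e-5.
So n ≥ log₂(2.088000/1e-5) = log₂(208800.0000) ≈ 17.6718.
Hence n = 18.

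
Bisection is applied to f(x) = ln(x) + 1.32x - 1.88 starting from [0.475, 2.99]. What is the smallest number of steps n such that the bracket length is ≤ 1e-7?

25

Initial width b − a = 2.99 − 0.475 = 2.515000.
After n steps the width is (b−a)/2^n; need (b−a)/2^n ≤ 1e-7.
So n ≥ log₂(2.515000/1e-7) = log₂(25150000.0000) ≈ 24.5841.
Hence n = 25.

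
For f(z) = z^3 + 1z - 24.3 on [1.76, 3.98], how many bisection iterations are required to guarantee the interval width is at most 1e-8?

28

Initial width b − a = 3.98 − 1.76 = 2.220000.
After n steps the width is (b−a)/2^n; need (b−a)/2^n ≤ 1e-8.
So n ≥ log₂(2.220000/1e-8) = log₂(222000000.0000) ≈ 27.7260.
Hence n = 28.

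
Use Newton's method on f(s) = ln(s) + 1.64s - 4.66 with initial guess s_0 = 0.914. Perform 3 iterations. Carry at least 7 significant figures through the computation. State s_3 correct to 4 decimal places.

2.3266

Newton update: s ← s − f(s)/f'(s).
f'(s) = 1/s + 1.64
s_0 = 0.914000: f = -3.250965, f' = 2.734092 → s_1 = 0.914000 - (-3.250965)/(2.734092) = 2.103047
s_1 = 2.103047: f = -0.467615, f' = 2.115500 → s_2 = 2.103047 - (-0.467615)/(2.115500) = 2.324090
s_2 = 2.324090: f = -0.005165, f' = 2.070276 → s_3 = 2.324090 - (-0.005165)/(2.070276) = 2.326584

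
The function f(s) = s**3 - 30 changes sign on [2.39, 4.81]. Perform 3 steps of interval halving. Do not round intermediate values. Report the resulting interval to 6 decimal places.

f(2.390000) = -16.348081, f(4.810000) = 81.284641 (opposite signs)
step 1: m = 3.600000, f(m) = 16.656000 > 0 → root in [2.390000, 3.600000]
step 2: m = 2.995000, f(m) = -3.134775 < 0 → root in [2.995000, 3.600000]
step 3: m = 3.297500, f(m) = 5.855387 > 0 → root in [2.995000, 3.297500]

[2.995000, 3.297500]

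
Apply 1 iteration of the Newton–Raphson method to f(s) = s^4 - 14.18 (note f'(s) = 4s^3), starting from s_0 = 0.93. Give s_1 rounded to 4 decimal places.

Newton update: s ← s − f(s)/f'(s).
s_0 = 0.930000: f = -13.431948, f' = 3.217428 → s_1 = 0.930000 - (-13.431948)/(3.217428) = 5.104747

5.1047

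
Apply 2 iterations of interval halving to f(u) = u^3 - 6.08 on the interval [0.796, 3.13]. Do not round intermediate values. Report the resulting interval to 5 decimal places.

f(0.796000) = -5.575642, f(3.130000) = 24.584297 (opposite signs)
step 1: m = 1.963000, f(m) = 1.484163 > 0 → root in [0.796000, 1.963000]
step 2: m = 1.379500, f(m) = -3.454784 < 0 → root in [1.379500, 1.963000]

[1.37950, 1.96300]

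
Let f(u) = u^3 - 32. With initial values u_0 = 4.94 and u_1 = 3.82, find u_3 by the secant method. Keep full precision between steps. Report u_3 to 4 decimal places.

3.2150

f(u_0) = 88.553784, f(u_1) = 23.742968
u_2 = 3.820000 - (23.742968)·(3.820000 - 4.940000)/(23.742968 - (88.553784)) = 3.409696; f(u_2) = 7.641224
u_3 = 3.409696 - (7.641224)·(3.409696 - 3.820000)/(7.641224 - (23.742968)) = 3.214983; f(u_3) = 1.230434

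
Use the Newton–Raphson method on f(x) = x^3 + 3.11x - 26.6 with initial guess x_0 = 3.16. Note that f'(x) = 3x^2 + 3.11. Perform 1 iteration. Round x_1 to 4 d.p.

2.7130

x_0 = 3.160000: f = 14.782096, f' = 33.066800 → x_1 = 3.160000 - (14.782096)/(33.066800) = 2.712963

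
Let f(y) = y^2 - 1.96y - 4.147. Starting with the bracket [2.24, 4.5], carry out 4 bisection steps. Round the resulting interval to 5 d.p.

[3.22875, 3.37000]

f(2.240000) = -3.519800, f(4.500000) = 7.283000 (opposite signs)
step 1: m = 3.370000, f(m) = 0.604700 > 0 → root in [2.240000, 3.370000]
step 2: m = 2.805000, f(m) = -1.776775 < 0 → root in [2.805000, 3.370000]
step 3: m = 3.087500, f(m) = -0.665844 < 0 → root in [3.087500, 3.370000]
step 4: m = 3.228750, f(m) = -0.050523 < 0 → root in [3.228750, 3.370000]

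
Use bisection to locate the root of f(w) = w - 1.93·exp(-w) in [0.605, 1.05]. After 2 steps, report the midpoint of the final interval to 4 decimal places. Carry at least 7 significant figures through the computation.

0.8831

f(0.605000) = -0.448924, f(1.050000) = 0.374620 (opposite signs)
step 1: m = 0.827500, f(m) = -0.016182 < 0 → root in [0.827500, 1.050000]
step 2: m = 0.938750, f(m) = 0.183895 > 0 → root in [0.827500, 0.938750]
Midpoint of [0.827500, 0.938750] = 0.883125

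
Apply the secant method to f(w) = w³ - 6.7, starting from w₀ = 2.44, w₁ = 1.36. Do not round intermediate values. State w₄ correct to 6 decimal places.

f(w_0) = 7.826784, f(w_1) = -4.184544
w_2 = 1.360000 - (-4.184544)·(1.360000 - 2.440000)/(-4.184544 - (7.826784)) = 1.736254; f(w_2) = -1.465929
w_3 = 1.736254 - (-1.465929)·(1.736254 - 1.360000)/(-1.465929 - (-4.184544)) = 1.939137; f(w_3) = 0.591644
w_4 = 1.939137 - (0.591644)·(1.939137 - 1.736254)/(0.591644 - (-1.465929)) = 1.880799; f(w_4) = -0.046852

1.880799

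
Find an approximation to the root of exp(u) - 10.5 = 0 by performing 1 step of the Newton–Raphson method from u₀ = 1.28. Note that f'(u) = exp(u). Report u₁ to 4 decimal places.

3.1994

u_0 = 1.280000: f = -6.903360, f' = 3.596640 → u_1 = 1.280000 - (-6.903360)/(3.596640) = 3.199392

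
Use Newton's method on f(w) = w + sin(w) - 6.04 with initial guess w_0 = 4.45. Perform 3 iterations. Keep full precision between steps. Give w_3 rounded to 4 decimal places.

6.6882

Newton update: w ← w − f(w)/f'(w).
f'(w) = 1 + cos(w)
w_0 = 4.450000: f = -2.555773, f' = 0.740611 → w_1 = 4.450000 - (-2.555773)/(0.740611) = 7.900896
w_1 = 7.900896: f = 2.859795, f' = 0.953103 → w_2 = 7.900896 - (2.859795)/(0.953103) = 4.900386
w_2 = 4.900386: f = -2.121995, f' = 1.186891 → w_3 = 4.900386 - (-2.121995)/(1.186891) = 6.688245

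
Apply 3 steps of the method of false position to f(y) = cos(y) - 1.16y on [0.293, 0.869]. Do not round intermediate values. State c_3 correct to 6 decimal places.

f(0.293000) = 0.617502, f(0.869000) = -0.362449
step 1: c = 0.655958, f(c) = 0.031553 > 0 → new bracket [0.655958, 0.869000]
step 2: c = 0.673019, f(c) = 0.001241 > 0 → new bracket [0.673019, 0.869000]
step 3: c = 0.673688, f(c) = 0.000048 > 0 → new bracket [0.673688, 0.869000]

0.673688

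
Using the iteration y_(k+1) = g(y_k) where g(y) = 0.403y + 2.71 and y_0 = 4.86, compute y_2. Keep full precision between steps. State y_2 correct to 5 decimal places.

4.59144

y_1 = g(4.860000) = 4.668580
y_2 = g(4.668580) = 4.591438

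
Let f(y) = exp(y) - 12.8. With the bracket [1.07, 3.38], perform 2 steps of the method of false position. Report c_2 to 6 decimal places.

2.312482

f(1.070000) = -9.884621, f(3.380000) = 16.570771
step 1: c = 1.933093, f(c) = -5.889145 < 0 → new bracket [1.933093, 3.380000]
step 2: c = 2.312482, f(c) = -2.700537 < 0 → new bracket [2.312482, 3.380000]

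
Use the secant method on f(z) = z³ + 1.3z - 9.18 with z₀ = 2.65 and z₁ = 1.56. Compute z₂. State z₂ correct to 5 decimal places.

f(z_0) = 12.874625, f(z_1) = -3.355584
z_2 = 1.560000 - (-3.355584)·(1.560000 - 2.650000)/(-3.355584 - (12.874625)) = 1.785357; f(z_2) = -1.168214

1.78536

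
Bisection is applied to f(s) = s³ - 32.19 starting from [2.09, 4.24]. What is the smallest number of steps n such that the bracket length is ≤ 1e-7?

Initial width b − a = 4.24 − 2.09 = 2.150000.
After n steps the width is (b−a)/2^n; need (b−a)/2^n ≤ 1e-7.
So n ≥ log₂(2.150000/1e-7) = log₂(21500000.0000) ≈ 24.3578.
Hence n = 25.

25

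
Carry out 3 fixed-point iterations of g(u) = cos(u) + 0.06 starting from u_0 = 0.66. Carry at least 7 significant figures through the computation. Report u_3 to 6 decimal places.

0.811813

u_1 = g(0.660000) = 0.849992
u_2 = g(0.849992) = 0.719989
u_3 = g(0.719989) = 0.811813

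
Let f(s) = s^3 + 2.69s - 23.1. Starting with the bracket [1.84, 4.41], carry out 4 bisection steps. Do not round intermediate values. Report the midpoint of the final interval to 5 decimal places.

2.56281

f(1.840000) = -11.920896, f(4.410000) = 74.529021 (opposite signs)
step 1: m = 3.125000, f(m) = 15.823828 > 0 → root in [1.840000, 3.125000]
step 2: m = 2.482500, f(m) = -1.122908 < 0 → root in [2.482500, 3.125000]
step 3: m = 2.803750, f(m) = 6.482406 > 0 → root in [2.482500, 2.803750]
step 4: m = 2.643125, f(m) = 2.475168 > 0 → root in [2.482500, 2.643125]
Midpoint of [2.482500, 2.643125] = 2.562812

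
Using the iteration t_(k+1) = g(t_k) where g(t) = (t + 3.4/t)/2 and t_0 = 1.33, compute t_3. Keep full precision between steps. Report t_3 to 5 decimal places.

1.84391

t_1 = g(1.330000) = 1.943195
t_2 = g(1.943195) = 1.846445
t_3 = g(1.846445) = 1.843911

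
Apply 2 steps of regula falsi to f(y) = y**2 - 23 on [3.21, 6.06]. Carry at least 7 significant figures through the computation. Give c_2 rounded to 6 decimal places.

False-position update: c = (a·f(b) − b·f(a))/(f(b) − f(a)); replace the endpoint whose sign matches f(c).
f(3.210000) = -12.695900, f(6.060000) = 13.723600
step 1: c = 4.579569, f(c) = -2.027552 < 0 → new bracket [4.579569, 6.060000]
step 2: c = 4.770136, f(c) = -0.245806 < 0 → new bracket [4.770136, 6.060000]

4.770136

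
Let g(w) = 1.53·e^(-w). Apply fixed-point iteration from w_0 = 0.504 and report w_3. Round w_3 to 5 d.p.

w_1 = g(0.504000) = 0.924287
w_2 = g(0.924287) = 0.607126
w_3 = g(0.607126) = 0.833720

0.83372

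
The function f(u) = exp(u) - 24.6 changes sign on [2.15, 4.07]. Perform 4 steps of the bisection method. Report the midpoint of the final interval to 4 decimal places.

3.1700

f(2.150000) = -16.015142, f(4.070000) = 33.956963 (opposite signs)
step 1: m = 3.110000, f(m) = -2.178956 < 0 → root in [3.110000, 4.070000]
step 2: m = 3.590000, f(m) = 11.634076 > 0 → root in [3.110000, 3.590000]
step 3: m = 3.350000, f(m) = 3.902734 > 0 → root in [3.110000, 3.350000]
step 4: m = 3.230000, f(m) = 0.679657 > 0 → root in [3.110000, 3.230000]
Midpoint of [3.110000, 3.230000] = 3.170000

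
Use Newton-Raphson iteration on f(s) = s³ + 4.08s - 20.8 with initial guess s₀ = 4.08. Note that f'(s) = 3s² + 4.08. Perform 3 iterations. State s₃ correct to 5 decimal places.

2.26604

s_0 = 4.080000: f = 63.763712, f' = 54.019200 → s_1 = 4.080000 - (63.763712)/(54.019200) = 2.899610
s_1 = 2.899610: f = 15.409577, f' = 29.303218 → s_2 = 2.899610 - (15.409577)/(29.303218) = 2.373744
s_2 = 2.373744: f = 2.260114, f' = 20.983980 → s_3 = 2.373744 - (2.260114)/(20.983980) = 2.266037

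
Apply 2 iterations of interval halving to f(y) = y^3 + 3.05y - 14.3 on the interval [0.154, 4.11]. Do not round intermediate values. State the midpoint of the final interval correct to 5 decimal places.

1.63750

f(0.154000) = -13.826648, f(4.110000) = 67.662031 (opposite signs)
step 1: m = 2.132000, f(m) = 1.893444 > 0 → root in [0.154000, 2.132000]
step 2: m = 1.143000, f(m) = -9.320579 < 0 → root in [1.143000, 2.132000]
Midpoint of [1.143000, 2.132000] = 1.637500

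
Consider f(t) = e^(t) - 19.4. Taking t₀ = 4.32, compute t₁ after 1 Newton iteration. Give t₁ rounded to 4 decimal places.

3.5780

f'(t) = e^(t)
t_0 = 4.320000: f = 55.788628, f' = 75.188628 → t_1 = 4.320000 - (55.788628)/(75.188628) = 3.578018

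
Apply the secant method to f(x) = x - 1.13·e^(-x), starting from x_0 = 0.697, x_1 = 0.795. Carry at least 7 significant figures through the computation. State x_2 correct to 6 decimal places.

f(x_0) = 0.134173, f(x_1) = 0.284713
x_2 = 0.795000 - (0.284713)·(0.795000 - 0.697000)/(0.284713 - (0.134173)) = 0.609655; f(x_2) = -0.004543

0.609655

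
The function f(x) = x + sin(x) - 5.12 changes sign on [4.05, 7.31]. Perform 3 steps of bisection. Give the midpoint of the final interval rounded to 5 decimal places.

5.88375

f(4.050000) = -1.858525, f(7.310000) = 3.045655 (opposite signs)
step 1: m = 5.680000, f(m) = -0.007269 < 0 → root in [5.680000, 7.310000]
step 2: m = 6.495000, f(m) = 1.585234 > 0 → root in [5.680000, 6.495000]
step 3: m = 6.087500, f(m) = 0.773061 > 0 → root in [5.680000, 6.087500]
Midpoint of [5.680000, 6.087500] = 5.883750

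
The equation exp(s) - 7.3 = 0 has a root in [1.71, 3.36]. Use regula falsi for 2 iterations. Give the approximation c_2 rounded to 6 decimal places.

f(1.710000) = -1.771039, f(3.360000) = 21.489191
step 1: c = 1.835631, f(c) = -1.030909 < 0 → new bracket [1.835631, 3.360000]
step 2: c = 1.905413, f(c) = -0.577818 < 0 → new bracket [1.905413, 3.360000]

1.905413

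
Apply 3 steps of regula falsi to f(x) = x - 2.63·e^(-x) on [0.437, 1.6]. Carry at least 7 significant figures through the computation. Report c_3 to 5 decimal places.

0.98520

False-position update: c = (a·f(b) − b·f(a))/(f(b) − f(a)); replace the endpoint whose sign matches f(c).
f(0.437000) = -1.261905, f(1.600000) = 1.069012
step 1: c = 1.066621, f(c) = 0.161456 > 0 → new bracket [0.437000, 1.066621]
step 2: c = 0.995202, f(c) = 0.023025 > 0 → new bracket [0.437000, 0.995202]
step 3: c = 0.985199, f(c) = 0.003249 > 0 → new bracket [0.437000, 0.985199]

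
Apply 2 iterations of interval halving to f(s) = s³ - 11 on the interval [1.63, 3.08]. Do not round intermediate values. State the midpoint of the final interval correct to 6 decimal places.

2.173750

f(1.630000) = -6.669253, f(3.080000) = 18.218112 (opposite signs)
step 1: m = 2.355000, f(m) = 2.060889 > 0 → root in [1.630000, 2.355000]
step 2: m = 1.992500, f(m) = -3.089663 < 0 → root in [1.992500, 2.355000]
Midpoint of [1.992500, 2.355000] = 2.173750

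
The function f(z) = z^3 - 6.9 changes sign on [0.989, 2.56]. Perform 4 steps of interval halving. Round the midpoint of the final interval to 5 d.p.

f(0.989000) = -5.932638, f(2.560000) = 9.877216 (opposite signs)
step 1: m = 1.774500, f(m) = -1.312365 < 0 → root in [1.774500, 2.560000]
step 2: m = 2.167250, f(m) = 3.279514 > 0 → root in [1.774500, 2.167250]
step 3: m = 1.970875, f(m) = 0.755565 > 0 → root in [1.774500, 1.970875]
step 4: m = 1.872688, f(m) = -0.332563 < 0 → root in [1.872688, 1.970875]
Midpoint of [1.872688, 1.970875] = 1.921781

1.92178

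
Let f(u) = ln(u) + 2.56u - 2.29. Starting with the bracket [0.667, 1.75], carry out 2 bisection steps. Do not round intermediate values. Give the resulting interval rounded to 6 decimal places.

[0.667000, 0.937750]

f(0.667000) = -0.987445, f(1.750000) = 2.749616 (opposite signs)
step 1: m = 1.208500, f(m) = 0.993140 > 0 → root in [0.667000, 1.208500]
step 2: m = 0.937750, f(m) = 0.046368 > 0 → root in [0.667000, 0.937750]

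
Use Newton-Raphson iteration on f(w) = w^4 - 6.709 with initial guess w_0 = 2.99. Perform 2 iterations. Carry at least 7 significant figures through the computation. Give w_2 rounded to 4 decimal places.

1.8658

f'(w) = 4w^3
w_0 = 2.990000: f = 73.216388, f' = 106.923596 → w_1 = 2.990000 - (73.216388)/(106.923596) = 2.305246
w_1 = 2.305246: f = 21.531274, f' = 49.001760 → w_2 = 2.305246 - (21.531274)/(49.001760) = 1.865848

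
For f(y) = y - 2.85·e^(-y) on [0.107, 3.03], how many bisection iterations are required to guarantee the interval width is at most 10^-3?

12

Initial width b − a = 3.03 − 0.107 = 2.923000.
After n steps the width is (b−a)/2^n; need (b−a)/2^n ≤ 10^-3.
So n ≥ log₂(2.923000/10^-3) = log₂(2923.0000) ≈ 11.5132.
Hence n = 12.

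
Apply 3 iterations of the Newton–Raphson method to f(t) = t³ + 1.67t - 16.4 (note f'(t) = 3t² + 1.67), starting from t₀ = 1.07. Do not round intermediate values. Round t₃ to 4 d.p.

2.3810

t_0 = 1.070000: f = -13.388057, f' = 5.104700 → t_1 = 1.070000 - (-13.388057)/(5.104700) = 3.692692
t_1 = 3.692692: f = 40.120258, f' = 42.577928 → t_2 = 3.692692 - (40.120258)/(42.577928) = 2.750414
t_2 = 2.750414: f = 8.999458, f' = 24.364330 → t_3 = 2.750414 - (8.999458)/(24.364330) = 2.381044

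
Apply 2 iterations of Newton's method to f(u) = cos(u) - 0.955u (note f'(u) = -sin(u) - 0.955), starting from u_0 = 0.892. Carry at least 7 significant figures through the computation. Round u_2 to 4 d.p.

0.7594

Newton update: u ← u − f(u)/f'(u).
u_0 = 0.892000: f = -0.224003, f' = -1.733329 → u_1 = 0.892000 - (-0.224003)/(-1.733329) = 0.762767
u_1 = 0.762767: f = -0.005515, f' = -1.645924 → u_2 = 0.762767 - (-0.005515)/(-1.645924) = 0.759416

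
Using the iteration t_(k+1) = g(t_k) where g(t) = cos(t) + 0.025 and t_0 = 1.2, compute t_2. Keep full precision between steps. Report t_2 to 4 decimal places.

t_1 = g(1.200000) = 0.387358
t_2 = g(0.387358) = 0.950910

0.9509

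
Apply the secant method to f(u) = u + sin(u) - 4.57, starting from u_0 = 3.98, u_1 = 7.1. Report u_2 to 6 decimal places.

4.885982

f(u_0) = -1.333579, f(u_1) = 3.258969
u_2 = 7.100000 - (3.258969)·(7.100000 - 3.980000)/(3.258969 - (-1.333579)) = 4.885982; f(u_2) = -0.668988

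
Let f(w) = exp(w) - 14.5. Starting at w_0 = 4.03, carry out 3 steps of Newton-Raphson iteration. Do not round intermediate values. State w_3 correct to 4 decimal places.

2.6856

f'(w) = exp(w)
w_0 = 4.030000: f = 41.760911, f' = 56.260911 → w_1 = 4.030000 - (41.760911)/(56.260911) = 3.287728
w_1 = 3.287728: f = 12.281940, f' = 26.781940 → w_2 = 3.287728 - (12.281940)/(26.781940) = 2.829137
w_2 = 2.829137: f = 2.430850, f' = 16.930850 → w_3 = 2.829137 - (2.430850)/(16.930850) = 2.685562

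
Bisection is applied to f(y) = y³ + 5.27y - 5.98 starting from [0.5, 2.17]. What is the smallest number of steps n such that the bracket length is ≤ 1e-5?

18

Initial width b − a = 2.17 − 0.5 = 1.670000.
After n steps the width is (b−a)/2^n; need (b−a)/2^n ≤ 1e-5.
So n ≥ log₂(1.670000/1e-5) = log₂(167000.0000) ≈ 17.3495.
Hence n = 18.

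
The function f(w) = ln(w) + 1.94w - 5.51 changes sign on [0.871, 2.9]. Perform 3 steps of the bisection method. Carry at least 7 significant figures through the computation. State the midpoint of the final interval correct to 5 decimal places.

f(0.871000) = -3.958373, f(2.900000) = 1.180711 (opposite signs)
step 1: m = 1.885500, f(m) = -1.217937 < 0 → root in [1.885500, 2.900000]
step 2: m = 2.392750, f(m) = 0.004378 > 0 → root in [1.885500, 2.392750]
step 3: m = 2.139125, f(m) = -0.599701 < 0 → root in [2.139125, 2.392750]
Midpoint of [2.139125, 2.392750] = 2.265937

2.26594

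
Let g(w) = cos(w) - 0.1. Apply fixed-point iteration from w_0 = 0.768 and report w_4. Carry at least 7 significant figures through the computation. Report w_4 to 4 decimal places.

w_1 = g(0.768000) = 0.619302
w_2 = g(0.619302) = 0.714284
w_3 = g(0.714284) = 0.655562
w_4 = g(0.655562) = 0.692705

0.6927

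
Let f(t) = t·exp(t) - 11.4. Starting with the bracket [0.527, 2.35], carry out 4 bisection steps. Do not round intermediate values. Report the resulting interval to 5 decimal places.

f(0.527000) = -10.507345, f(2.350000) = 13.241089 (opposite signs)
step 1: m = 1.438500, f(m) = -5.337629 < 0 → root in [1.438500, 2.350000]
step 2: m = 1.894250, f(m) = 1.192142 > 0 → root in [1.438500, 1.894250]
step 3: m = 1.666375, f(m) = -2.579967 < 0 → root in [1.666375, 1.894250]
step 4: m = 1.780312, f(m) = -0.839703 < 0 → root in [1.780312, 1.894250]

[1.78031, 1.89425]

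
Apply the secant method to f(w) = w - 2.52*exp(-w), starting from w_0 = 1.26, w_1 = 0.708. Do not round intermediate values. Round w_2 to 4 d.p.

f(w_0) = 0.545192, f(w_1) = -0.533424
w_2 = 0.708000 - (-0.533424)·(0.708000 - 1.260000)/(-0.533424 - (0.545192)) = 0.980989; f(w_2) = 0.036139

0.9810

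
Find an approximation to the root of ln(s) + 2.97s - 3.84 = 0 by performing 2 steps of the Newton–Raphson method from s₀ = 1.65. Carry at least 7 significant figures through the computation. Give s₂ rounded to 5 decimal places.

1.22467

f'(s) = 1/s + 2.97
s_0 = 1.650000: f = 1.561275, f' = 3.576061 → s_1 = 1.650000 - (1.561275)/(3.576061) = 1.213409
s_1 = 1.213409: f = -0.042741, f' = 3.794124 → s_2 = 1.213409 - (-0.042741)/(3.794124) = 1.224674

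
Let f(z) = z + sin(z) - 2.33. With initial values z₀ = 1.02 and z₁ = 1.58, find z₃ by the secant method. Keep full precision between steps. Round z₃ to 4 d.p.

1.3506

f(z_0) = -0.457892, f(z_1) = 0.249958
z_2 = 1.580000 - (0.249958)·(1.580000 - 1.020000)/(0.249958 - (-0.457892)) = 1.382251; f(z_2) = 0.034529
z_3 = 1.382251 - (0.034529)·(1.382251 - 1.580000)/(0.034529 - (0.249958)) = 1.350556; f(z_3) = -0.003599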